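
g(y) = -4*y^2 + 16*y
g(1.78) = 15.81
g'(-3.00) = 40.00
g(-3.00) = -84.00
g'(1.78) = 1.76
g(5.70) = -38.76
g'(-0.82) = 22.56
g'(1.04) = 7.68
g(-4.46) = -150.93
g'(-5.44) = 59.52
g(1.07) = 12.54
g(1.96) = 15.99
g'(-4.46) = 51.68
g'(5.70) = -29.60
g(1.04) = 12.31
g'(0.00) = 16.00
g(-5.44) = -205.41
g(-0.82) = -15.81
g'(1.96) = 0.32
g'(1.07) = 7.44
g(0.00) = 0.00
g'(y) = 16 - 8*y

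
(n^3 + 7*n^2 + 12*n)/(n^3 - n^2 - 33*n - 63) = n*(n + 4)/(n^2 - 4*n - 21)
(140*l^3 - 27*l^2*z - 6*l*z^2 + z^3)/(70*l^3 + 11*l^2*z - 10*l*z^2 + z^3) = (-20*l^2 + l*z + z^2)/(-10*l^2 - 3*l*z + z^2)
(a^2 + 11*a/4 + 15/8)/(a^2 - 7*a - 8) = (8*a^2 + 22*a + 15)/(8*(a^2 - 7*a - 8))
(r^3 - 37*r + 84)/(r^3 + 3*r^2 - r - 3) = (r^3 - 37*r + 84)/(r^3 + 3*r^2 - r - 3)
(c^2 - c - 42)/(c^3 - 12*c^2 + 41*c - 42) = (c + 6)/(c^2 - 5*c + 6)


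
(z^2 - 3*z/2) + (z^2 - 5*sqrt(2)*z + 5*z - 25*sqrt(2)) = 2*z^2 - 5*sqrt(2)*z + 7*z/2 - 25*sqrt(2)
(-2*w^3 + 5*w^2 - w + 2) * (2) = -4*w^3 + 10*w^2 - 2*w + 4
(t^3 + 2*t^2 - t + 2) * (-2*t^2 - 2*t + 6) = -2*t^5 - 6*t^4 + 4*t^3 + 10*t^2 - 10*t + 12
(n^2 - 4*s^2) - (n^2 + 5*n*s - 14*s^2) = -5*n*s + 10*s^2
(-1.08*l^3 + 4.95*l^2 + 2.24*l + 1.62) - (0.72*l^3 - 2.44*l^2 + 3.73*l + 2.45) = -1.8*l^3 + 7.39*l^2 - 1.49*l - 0.83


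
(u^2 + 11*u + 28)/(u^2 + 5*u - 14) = (u + 4)/(u - 2)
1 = 1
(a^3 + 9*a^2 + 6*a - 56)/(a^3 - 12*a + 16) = (a + 7)/(a - 2)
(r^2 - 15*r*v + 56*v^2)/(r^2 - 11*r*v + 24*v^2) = (r - 7*v)/(r - 3*v)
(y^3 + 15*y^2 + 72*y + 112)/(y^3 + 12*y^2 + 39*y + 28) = (y + 4)/(y + 1)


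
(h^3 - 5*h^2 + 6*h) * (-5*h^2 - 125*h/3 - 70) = -5*h^5 - 50*h^4/3 + 325*h^3/3 + 100*h^2 - 420*h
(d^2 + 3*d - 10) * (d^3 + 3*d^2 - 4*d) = d^5 + 6*d^4 - 5*d^3 - 42*d^2 + 40*d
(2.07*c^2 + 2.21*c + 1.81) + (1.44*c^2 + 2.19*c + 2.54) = 3.51*c^2 + 4.4*c + 4.35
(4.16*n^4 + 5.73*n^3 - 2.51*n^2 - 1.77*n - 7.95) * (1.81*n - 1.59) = 7.5296*n^5 + 3.7569*n^4 - 13.6538*n^3 + 0.7872*n^2 - 11.5752*n + 12.6405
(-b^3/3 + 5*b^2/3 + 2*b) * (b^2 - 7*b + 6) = -b^5/3 + 4*b^4 - 35*b^3/3 - 4*b^2 + 12*b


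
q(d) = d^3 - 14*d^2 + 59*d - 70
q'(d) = 3*d^2 - 28*d + 59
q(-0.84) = -130.03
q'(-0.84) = 84.64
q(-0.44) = -98.76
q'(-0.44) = 71.90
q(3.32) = 8.16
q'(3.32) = -0.89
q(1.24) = -16.46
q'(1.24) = 28.89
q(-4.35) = -673.88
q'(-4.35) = 237.57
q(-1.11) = -154.11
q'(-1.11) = 93.78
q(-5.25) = -910.33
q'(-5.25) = 288.69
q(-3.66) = -522.51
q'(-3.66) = 201.67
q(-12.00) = -4522.00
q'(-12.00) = 827.00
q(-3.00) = -400.00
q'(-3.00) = 170.00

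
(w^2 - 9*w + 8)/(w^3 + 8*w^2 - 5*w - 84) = (w^2 - 9*w + 8)/(w^3 + 8*w^2 - 5*w - 84)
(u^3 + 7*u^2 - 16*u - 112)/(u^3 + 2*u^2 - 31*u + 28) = (u + 4)/(u - 1)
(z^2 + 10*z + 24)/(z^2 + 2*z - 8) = (z + 6)/(z - 2)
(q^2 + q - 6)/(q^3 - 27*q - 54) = (q - 2)/(q^2 - 3*q - 18)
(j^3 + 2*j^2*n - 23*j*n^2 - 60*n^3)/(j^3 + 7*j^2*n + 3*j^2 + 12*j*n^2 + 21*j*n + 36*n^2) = (j - 5*n)/(j + 3)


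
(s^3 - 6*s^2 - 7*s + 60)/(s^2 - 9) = (s^2 - 9*s + 20)/(s - 3)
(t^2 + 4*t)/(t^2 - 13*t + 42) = t*(t + 4)/(t^2 - 13*t + 42)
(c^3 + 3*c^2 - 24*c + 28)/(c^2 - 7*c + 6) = (c^3 + 3*c^2 - 24*c + 28)/(c^2 - 7*c + 6)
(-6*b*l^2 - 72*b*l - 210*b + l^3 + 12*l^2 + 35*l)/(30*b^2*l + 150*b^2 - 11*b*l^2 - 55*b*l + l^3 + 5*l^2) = (-l - 7)/(5*b - l)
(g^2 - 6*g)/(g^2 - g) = (g - 6)/(g - 1)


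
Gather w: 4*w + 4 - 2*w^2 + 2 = -2*w^2 + 4*w + 6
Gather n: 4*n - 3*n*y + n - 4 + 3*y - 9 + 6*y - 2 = n*(5 - 3*y) + 9*y - 15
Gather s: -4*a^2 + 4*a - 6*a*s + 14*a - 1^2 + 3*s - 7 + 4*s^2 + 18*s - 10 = -4*a^2 + 18*a + 4*s^2 + s*(21 - 6*a) - 18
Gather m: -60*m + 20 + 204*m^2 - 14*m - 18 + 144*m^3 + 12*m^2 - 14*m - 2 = 144*m^3 + 216*m^2 - 88*m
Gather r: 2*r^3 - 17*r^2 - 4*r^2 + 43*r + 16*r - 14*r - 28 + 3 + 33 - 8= 2*r^3 - 21*r^2 + 45*r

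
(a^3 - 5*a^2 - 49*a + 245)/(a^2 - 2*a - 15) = (a^2 - 49)/(a + 3)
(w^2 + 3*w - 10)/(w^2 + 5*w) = (w - 2)/w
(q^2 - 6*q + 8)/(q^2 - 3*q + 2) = (q - 4)/(q - 1)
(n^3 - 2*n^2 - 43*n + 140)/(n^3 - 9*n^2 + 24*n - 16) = (n^2 + 2*n - 35)/(n^2 - 5*n + 4)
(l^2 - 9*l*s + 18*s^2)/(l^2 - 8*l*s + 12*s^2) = (-l + 3*s)/(-l + 2*s)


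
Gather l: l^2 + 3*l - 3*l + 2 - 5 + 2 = l^2 - 1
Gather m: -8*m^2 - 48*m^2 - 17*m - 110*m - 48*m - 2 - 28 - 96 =-56*m^2 - 175*m - 126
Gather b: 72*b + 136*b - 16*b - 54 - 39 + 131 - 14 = 192*b + 24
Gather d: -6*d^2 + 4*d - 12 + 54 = -6*d^2 + 4*d + 42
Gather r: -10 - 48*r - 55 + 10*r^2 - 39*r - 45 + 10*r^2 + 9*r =20*r^2 - 78*r - 110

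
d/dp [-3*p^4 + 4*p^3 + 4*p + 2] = -12*p^3 + 12*p^2 + 4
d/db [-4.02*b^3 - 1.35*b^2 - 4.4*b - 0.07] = -12.06*b^2 - 2.7*b - 4.4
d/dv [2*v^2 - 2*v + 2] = 4*v - 2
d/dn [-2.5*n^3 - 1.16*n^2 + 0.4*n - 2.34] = -7.5*n^2 - 2.32*n + 0.4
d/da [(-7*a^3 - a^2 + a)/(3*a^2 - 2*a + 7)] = (-21*a^4 + 28*a^3 - 148*a^2 - 14*a + 7)/(9*a^4 - 12*a^3 + 46*a^2 - 28*a + 49)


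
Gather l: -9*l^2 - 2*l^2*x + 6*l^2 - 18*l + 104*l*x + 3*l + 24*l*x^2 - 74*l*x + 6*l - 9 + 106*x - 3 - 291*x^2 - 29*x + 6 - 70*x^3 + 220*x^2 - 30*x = l^2*(-2*x - 3) + l*(24*x^2 + 30*x - 9) - 70*x^3 - 71*x^2 + 47*x - 6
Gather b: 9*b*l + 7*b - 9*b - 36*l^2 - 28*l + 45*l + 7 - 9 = b*(9*l - 2) - 36*l^2 + 17*l - 2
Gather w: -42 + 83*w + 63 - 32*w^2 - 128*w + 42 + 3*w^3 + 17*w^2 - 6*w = 3*w^3 - 15*w^2 - 51*w + 63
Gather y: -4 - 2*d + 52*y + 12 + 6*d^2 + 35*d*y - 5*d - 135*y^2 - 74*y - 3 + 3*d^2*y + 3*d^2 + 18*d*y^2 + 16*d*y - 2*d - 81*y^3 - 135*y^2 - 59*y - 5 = 9*d^2 - 9*d - 81*y^3 + y^2*(18*d - 270) + y*(3*d^2 + 51*d - 81)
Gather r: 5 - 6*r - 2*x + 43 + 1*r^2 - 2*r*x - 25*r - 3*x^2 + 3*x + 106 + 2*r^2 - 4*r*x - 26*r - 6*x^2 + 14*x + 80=3*r^2 + r*(-6*x - 57) - 9*x^2 + 15*x + 234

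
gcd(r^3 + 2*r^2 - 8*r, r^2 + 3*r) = r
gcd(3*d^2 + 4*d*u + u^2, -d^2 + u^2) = d + u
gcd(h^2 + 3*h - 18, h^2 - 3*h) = h - 3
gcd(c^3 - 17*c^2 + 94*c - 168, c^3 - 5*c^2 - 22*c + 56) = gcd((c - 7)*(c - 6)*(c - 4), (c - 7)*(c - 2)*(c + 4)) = c - 7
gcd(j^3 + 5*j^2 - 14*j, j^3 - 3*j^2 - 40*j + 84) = j - 2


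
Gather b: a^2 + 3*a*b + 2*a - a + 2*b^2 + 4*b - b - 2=a^2 + a + 2*b^2 + b*(3*a + 3) - 2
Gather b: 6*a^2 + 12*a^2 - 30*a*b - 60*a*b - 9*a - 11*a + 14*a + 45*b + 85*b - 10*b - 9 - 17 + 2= 18*a^2 - 6*a + b*(120 - 90*a) - 24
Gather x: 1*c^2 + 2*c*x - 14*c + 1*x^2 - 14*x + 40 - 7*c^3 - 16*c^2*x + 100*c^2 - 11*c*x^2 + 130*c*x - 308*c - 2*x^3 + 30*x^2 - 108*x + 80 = -7*c^3 + 101*c^2 - 322*c - 2*x^3 + x^2*(31 - 11*c) + x*(-16*c^2 + 132*c - 122) + 120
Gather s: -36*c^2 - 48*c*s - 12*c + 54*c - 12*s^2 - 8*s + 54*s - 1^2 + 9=-36*c^2 + 42*c - 12*s^2 + s*(46 - 48*c) + 8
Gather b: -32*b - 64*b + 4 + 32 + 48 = 84 - 96*b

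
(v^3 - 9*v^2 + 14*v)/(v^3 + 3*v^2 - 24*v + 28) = v*(v - 7)/(v^2 + 5*v - 14)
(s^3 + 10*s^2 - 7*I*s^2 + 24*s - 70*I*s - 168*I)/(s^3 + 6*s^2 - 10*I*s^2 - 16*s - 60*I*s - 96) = (s^2 + s*(4 - 7*I) - 28*I)/(s^2 - 10*I*s - 16)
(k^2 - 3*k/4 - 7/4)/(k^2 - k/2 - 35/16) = 4*(k + 1)/(4*k + 5)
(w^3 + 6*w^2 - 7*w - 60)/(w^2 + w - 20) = (w^2 + w - 12)/(w - 4)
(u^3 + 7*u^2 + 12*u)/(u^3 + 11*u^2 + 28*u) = (u + 3)/(u + 7)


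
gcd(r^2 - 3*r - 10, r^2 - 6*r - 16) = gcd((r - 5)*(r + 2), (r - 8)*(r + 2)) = r + 2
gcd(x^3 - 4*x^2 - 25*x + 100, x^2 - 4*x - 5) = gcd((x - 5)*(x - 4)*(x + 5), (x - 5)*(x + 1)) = x - 5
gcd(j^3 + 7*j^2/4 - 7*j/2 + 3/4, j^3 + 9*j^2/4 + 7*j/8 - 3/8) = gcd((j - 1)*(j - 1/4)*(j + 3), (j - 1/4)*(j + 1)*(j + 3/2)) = j - 1/4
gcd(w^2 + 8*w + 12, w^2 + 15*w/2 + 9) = w + 6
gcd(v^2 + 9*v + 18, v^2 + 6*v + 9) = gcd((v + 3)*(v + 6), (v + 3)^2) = v + 3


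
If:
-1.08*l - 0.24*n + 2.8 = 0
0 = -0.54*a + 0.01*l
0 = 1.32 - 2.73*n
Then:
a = 0.05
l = 2.49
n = 0.48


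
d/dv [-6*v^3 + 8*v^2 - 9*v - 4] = -18*v^2 + 16*v - 9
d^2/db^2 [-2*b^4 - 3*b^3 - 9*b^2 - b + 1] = -24*b^2 - 18*b - 18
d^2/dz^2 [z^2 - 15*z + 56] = 2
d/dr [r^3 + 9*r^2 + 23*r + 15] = 3*r^2 + 18*r + 23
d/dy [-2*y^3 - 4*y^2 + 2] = 2*y*(-3*y - 4)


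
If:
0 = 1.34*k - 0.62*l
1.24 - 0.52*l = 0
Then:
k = 1.10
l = 2.38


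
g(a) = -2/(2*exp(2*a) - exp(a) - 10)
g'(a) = -2*(-4*exp(2*a) + exp(a))/(2*exp(2*a) - exp(a) - 10)^2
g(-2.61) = 0.20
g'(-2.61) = -0.00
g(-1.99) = 0.20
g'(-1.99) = -0.00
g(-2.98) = 0.20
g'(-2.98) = -0.00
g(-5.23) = 0.20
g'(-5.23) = -0.00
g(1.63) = -0.05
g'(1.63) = 0.14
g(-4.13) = 0.20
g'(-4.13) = -0.00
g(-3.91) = 0.20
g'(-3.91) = -0.00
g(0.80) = 0.86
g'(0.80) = 6.54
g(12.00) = 0.00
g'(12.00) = 0.00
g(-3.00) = 0.20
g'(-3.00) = 0.00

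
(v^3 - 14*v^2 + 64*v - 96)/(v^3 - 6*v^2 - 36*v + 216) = (v^2 - 8*v + 16)/(v^2 - 36)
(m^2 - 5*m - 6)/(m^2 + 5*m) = (m^2 - 5*m - 6)/(m*(m + 5))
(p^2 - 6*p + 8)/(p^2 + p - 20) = (p - 2)/(p + 5)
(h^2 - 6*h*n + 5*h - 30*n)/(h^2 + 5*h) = (h - 6*n)/h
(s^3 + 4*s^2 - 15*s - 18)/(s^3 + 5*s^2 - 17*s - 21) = (s + 6)/(s + 7)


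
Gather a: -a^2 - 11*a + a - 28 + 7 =-a^2 - 10*a - 21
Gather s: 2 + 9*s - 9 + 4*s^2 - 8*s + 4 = 4*s^2 + s - 3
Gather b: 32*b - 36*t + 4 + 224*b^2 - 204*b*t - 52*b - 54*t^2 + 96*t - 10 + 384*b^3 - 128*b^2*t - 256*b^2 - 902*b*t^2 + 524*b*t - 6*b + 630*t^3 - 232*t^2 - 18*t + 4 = 384*b^3 + b^2*(-128*t - 32) + b*(-902*t^2 + 320*t - 26) + 630*t^3 - 286*t^2 + 42*t - 2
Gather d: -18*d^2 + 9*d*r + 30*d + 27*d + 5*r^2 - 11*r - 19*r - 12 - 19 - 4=-18*d^2 + d*(9*r + 57) + 5*r^2 - 30*r - 35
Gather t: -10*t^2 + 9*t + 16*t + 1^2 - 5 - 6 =-10*t^2 + 25*t - 10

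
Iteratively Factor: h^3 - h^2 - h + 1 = (h + 1)*(h^2 - 2*h + 1) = (h - 1)*(h + 1)*(h - 1)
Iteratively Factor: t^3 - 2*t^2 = (t)*(t^2 - 2*t) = t^2*(t - 2)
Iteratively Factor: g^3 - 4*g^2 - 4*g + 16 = (g - 4)*(g^2 - 4) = (g - 4)*(g + 2)*(g - 2)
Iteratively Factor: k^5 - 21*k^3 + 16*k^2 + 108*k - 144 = (k + 4)*(k^4 - 4*k^3 - 5*k^2 + 36*k - 36) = (k - 2)*(k + 4)*(k^3 - 2*k^2 - 9*k + 18) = (k - 2)^2*(k + 4)*(k^2 - 9) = (k - 3)*(k - 2)^2*(k + 4)*(k + 3)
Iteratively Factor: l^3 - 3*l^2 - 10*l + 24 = (l - 2)*(l^2 - l - 12) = (l - 4)*(l - 2)*(l + 3)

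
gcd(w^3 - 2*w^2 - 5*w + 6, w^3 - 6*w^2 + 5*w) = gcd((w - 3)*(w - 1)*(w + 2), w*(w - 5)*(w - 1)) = w - 1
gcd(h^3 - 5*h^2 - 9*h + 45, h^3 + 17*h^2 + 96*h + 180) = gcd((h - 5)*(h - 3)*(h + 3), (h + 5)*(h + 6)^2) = 1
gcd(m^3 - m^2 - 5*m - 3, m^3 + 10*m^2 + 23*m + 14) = m + 1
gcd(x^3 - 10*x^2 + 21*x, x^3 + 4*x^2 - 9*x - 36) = x - 3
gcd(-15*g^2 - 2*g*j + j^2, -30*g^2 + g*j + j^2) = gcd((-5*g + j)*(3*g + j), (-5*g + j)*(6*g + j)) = 5*g - j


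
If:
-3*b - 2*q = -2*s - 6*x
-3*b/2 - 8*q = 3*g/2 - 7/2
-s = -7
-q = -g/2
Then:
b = 11*x/5 + 49/10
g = -3*x/5 - 7/10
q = -3*x/10 - 7/20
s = 7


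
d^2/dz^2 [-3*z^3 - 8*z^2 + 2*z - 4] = -18*z - 16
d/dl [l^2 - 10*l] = 2*l - 10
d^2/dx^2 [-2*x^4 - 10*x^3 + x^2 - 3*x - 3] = -24*x^2 - 60*x + 2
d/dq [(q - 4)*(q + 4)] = 2*q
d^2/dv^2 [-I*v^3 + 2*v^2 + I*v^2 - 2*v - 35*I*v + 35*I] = -6*I*v + 4 + 2*I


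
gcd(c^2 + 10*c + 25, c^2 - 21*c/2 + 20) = 1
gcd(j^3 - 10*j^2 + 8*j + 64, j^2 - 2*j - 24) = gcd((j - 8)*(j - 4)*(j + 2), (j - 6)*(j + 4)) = 1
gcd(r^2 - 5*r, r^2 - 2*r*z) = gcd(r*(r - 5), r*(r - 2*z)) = r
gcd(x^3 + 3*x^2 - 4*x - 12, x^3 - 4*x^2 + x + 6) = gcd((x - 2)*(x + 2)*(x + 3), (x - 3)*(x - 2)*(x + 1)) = x - 2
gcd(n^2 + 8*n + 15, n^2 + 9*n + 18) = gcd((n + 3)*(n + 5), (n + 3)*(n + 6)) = n + 3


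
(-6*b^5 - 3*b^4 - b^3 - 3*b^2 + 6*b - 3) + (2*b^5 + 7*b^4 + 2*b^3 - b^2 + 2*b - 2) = -4*b^5 + 4*b^4 + b^3 - 4*b^2 + 8*b - 5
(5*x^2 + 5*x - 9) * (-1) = -5*x^2 - 5*x + 9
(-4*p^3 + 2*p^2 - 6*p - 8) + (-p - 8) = -4*p^3 + 2*p^2 - 7*p - 16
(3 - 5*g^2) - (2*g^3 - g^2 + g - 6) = -2*g^3 - 4*g^2 - g + 9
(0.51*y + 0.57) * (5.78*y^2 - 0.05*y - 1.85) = 2.9478*y^3 + 3.2691*y^2 - 0.972*y - 1.0545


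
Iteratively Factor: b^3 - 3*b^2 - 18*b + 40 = (b + 4)*(b^2 - 7*b + 10) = (b - 5)*(b + 4)*(b - 2)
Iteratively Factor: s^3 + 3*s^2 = (s)*(s^2 + 3*s) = s*(s + 3)*(s)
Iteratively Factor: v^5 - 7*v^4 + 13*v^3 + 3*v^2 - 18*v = (v + 1)*(v^4 - 8*v^3 + 21*v^2 - 18*v) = v*(v + 1)*(v^3 - 8*v^2 + 21*v - 18) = v*(v - 3)*(v + 1)*(v^2 - 5*v + 6) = v*(v - 3)*(v - 2)*(v + 1)*(v - 3)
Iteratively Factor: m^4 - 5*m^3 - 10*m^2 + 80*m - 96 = (m - 4)*(m^3 - m^2 - 14*m + 24) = (m - 4)*(m - 2)*(m^2 + m - 12) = (m - 4)*(m - 3)*(m - 2)*(m + 4)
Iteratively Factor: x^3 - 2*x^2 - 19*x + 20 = (x - 5)*(x^2 + 3*x - 4) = (x - 5)*(x + 4)*(x - 1)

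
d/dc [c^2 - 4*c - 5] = 2*c - 4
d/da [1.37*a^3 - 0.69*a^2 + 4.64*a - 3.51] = 4.11*a^2 - 1.38*a + 4.64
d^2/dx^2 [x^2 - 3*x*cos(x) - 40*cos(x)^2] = 3*x*cos(x) - 160*sin(x)^2 + 6*sin(x) + 82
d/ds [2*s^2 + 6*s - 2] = 4*s + 6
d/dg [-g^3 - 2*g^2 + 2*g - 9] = -3*g^2 - 4*g + 2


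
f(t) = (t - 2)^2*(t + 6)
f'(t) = (t - 2)^2 + (t + 6)*(2*t - 4)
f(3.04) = 9.78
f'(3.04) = 19.88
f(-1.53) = 55.70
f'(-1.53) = -19.10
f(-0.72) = 39.06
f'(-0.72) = -21.32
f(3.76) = 30.23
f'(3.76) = 37.45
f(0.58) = 13.27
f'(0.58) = -16.67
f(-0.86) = 42.04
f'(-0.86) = -21.22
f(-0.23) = 28.69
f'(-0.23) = -20.76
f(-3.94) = 72.68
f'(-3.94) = 10.81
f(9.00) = 735.00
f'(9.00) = 259.00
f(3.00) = 9.00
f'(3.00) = 19.00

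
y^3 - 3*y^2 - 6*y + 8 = (y - 4)*(y - 1)*(y + 2)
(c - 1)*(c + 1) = c^2 - 1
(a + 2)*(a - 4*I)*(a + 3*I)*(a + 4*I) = a^4 + 2*a^3 + 3*I*a^3 + 16*a^2 + 6*I*a^2 + 32*a + 48*I*a + 96*I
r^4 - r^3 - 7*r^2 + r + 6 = (r - 3)*(r - 1)*(r + 1)*(r + 2)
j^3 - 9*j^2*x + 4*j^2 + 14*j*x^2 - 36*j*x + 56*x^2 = (j + 4)*(j - 7*x)*(j - 2*x)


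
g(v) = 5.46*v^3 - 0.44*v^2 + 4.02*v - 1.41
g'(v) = 16.38*v^2 - 0.88*v + 4.02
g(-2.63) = -114.35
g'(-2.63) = 119.63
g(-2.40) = -89.07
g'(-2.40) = 100.48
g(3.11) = 171.07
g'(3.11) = 159.71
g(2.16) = 60.24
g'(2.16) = 78.54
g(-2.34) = -83.18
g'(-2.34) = 95.77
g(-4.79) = -630.83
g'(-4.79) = 384.06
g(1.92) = 43.33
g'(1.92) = 62.71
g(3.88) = 326.49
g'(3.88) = 247.20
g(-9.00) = -4053.57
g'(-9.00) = 1338.72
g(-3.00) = -164.85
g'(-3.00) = 154.08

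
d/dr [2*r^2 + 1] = 4*r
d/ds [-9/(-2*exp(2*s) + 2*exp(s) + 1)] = (18 - 36*exp(s))*exp(s)/(-2*exp(2*s) + 2*exp(s) + 1)^2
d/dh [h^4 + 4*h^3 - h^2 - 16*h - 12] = 4*h^3 + 12*h^2 - 2*h - 16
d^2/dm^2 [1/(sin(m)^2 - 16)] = 2*(-2*sin(m)^4 - 29*sin(m)^2 + 16)/(sin(m)^2 - 16)^3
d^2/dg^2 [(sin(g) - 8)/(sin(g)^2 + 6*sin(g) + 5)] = (-sin(g)^4 + 39*sin(g)^3 + 137*sin(g)^2 - 27*sin(g) - 556)/((sin(g) + 1)^2*(sin(g) + 5)^3)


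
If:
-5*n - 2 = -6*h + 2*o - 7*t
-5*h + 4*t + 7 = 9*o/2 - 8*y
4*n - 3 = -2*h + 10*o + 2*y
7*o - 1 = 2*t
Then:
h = 415*y/523 + 1103/1046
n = 154/523 - 501*y/523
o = 15/523 - 222*y/523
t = -777*y/523 - 209/523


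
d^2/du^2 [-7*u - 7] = 0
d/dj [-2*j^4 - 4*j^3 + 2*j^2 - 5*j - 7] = -8*j^3 - 12*j^2 + 4*j - 5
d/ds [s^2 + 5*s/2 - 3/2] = 2*s + 5/2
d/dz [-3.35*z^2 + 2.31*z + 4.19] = 2.31 - 6.7*z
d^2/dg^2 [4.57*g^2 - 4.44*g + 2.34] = 9.14000000000000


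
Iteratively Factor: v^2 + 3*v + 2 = (v + 1)*(v + 2)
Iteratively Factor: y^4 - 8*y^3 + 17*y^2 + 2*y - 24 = (y - 4)*(y^3 - 4*y^2 + y + 6) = (y - 4)*(y - 3)*(y^2 - y - 2) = (y - 4)*(y - 3)*(y + 1)*(y - 2)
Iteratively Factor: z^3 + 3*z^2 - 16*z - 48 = (z - 4)*(z^2 + 7*z + 12) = (z - 4)*(z + 3)*(z + 4)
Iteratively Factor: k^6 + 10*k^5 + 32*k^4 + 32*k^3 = (k + 2)*(k^5 + 8*k^4 + 16*k^3) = k*(k + 2)*(k^4 + 8*k^3 + 16*k^2) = k*(k + 2)*(k + 4)*(k^3 + 4*k^2) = k^2*(k + 2)*(k + 4)*(k^2 + 4*k) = k^2*(k + 2)*(k + 4)^2*(k)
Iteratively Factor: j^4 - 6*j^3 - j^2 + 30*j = (j - 3)*(j^3 - 3*j^2 - 10*j) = j*(j - 3)*(j^2 - 3*j - 10) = j*(j - 5)*(j - 3)*(j + 2)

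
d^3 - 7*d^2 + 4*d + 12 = (d - 6)*(d - 2)*(d + 1)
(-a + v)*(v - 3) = -a*v + 3*a + v^2 - 3*v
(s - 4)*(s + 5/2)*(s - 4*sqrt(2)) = s^3 - 4*sqrt(2)*s^2 - 3*s^2/2 - 10*s + 6*sqrt(2)*s + 40*sqrt(2)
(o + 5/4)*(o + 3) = o^2 + 17*o/4 + 15/4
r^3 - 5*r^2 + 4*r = r*(r - 4)*(r - 1)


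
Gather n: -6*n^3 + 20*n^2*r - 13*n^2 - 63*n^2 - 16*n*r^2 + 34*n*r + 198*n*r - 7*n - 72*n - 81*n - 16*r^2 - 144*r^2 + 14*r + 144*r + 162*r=-6*n^3 + n^2*(20*r - 76) + n*(-16*r^2 + 232*r - 160) - 160*r^2 + 320*r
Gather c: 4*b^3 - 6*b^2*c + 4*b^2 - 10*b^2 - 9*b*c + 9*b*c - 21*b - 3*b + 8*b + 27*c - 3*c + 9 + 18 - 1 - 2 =4*b^3 - 6*b^2 - 16*b + c*(24 - 6*b^2) + 24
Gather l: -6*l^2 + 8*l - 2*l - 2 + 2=-6*l^2 + 6*l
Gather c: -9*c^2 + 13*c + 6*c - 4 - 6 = -9*c^2 + 19*c - 10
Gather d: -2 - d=-d - 2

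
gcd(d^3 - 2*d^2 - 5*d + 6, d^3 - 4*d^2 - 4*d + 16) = d + 2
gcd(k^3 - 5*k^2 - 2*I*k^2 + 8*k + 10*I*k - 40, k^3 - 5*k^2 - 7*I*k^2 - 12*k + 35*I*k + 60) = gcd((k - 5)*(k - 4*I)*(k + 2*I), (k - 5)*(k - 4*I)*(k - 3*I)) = k^2 + k*(-5 - 4*I) + 20*I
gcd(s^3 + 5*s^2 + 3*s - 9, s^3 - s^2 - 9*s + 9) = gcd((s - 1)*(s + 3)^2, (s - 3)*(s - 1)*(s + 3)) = s^2 + 2*s - 3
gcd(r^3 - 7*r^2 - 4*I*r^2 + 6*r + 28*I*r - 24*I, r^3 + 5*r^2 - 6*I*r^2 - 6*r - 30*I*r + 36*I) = r - 1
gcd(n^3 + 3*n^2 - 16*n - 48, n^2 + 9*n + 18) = n + 3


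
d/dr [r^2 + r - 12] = 2*r + 1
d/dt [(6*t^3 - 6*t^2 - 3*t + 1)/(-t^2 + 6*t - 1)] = (-6*t^4 + 72*t^3 - 57*t^2 + 14*t - 3)/(t^4 - 12*t^3 + 38*t^2 - 12*t + 1)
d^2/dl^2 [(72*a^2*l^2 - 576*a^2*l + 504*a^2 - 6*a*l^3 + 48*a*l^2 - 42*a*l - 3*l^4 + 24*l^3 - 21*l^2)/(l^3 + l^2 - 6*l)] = 12*(12*a^2*l^6 - 288*a^2*l^5 + 432*a^2*l^4 + 72*a^2*l^3 - 1260*a^2*l^2 - 1512*a^2*l + 3024*a^2 + 9*a*l^6 - 39*a*l^5 + 123*a*l^4 - 37*a*l^3 - 11*l^6 + 81*l^5 - 117*l^4 + 123*l^3)/(l^3*(l^6 + 3*l^5 - 15*l^4 - 35*l^3 + 90*l^2 + 108*l - 216))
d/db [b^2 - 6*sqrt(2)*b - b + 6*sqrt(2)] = 2*b - 6*sqrt(2) - 1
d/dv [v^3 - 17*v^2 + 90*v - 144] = 3*v^2 - 34*v + 90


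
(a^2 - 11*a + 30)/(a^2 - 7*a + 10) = (a - 6)/(a - 2)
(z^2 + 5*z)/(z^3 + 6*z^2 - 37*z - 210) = z/(z^2 + z - 42)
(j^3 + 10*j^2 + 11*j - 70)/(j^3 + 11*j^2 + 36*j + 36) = (j^3 + 10*j^2 + 11*j - 70)/(j^3 + 11*j^2 + 36*j + 36)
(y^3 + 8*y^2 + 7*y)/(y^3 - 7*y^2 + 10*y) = (y^2 + 8*y + 7)/(y^2 - 7*y + 10)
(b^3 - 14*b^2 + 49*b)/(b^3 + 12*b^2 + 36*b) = (b^2 - 14*b + 49)/(b^2 + 12*b + 36)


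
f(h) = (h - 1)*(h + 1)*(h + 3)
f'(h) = (h - 1)*(h + 1) + (h - 1)*(h + 3) + (h + 1)*(h + 3) = 3*h^2 + 6*h - 1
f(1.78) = 10.36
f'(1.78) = 19.19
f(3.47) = 71.43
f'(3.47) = 55.94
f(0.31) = -2.99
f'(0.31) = 1.15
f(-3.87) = -12.16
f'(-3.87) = 20.71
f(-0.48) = -1.94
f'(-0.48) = -3.19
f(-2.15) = 3.08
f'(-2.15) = -0.03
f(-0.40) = -2.18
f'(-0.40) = -2.92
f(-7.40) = -236.54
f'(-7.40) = 118.88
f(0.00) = -3.00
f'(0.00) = -1.00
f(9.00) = 960.00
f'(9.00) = 296.00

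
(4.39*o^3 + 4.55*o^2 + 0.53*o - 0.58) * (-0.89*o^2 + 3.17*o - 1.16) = -3.9071*o^5 + 9.8668*o^4 + 8.8594*o^3 - 3.0817*o^2 - 2.4534*o + 0.6728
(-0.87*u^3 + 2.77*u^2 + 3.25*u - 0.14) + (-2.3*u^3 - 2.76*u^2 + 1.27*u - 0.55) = -3.17*u^3 + 0.0100000000000002*u^2 + 4.52*u - 0.69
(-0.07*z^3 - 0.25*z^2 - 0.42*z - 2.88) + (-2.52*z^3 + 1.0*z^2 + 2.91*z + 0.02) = -2.59*z^3 + 0.75*z^2 + 2.49*z - 2.86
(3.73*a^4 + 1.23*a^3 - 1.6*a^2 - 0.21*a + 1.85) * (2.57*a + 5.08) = 9.5861*a^5 + 22.1095*a^4 + 2.1364*a^3 - 8.6677*a^2 + 3.6877*a + 9.398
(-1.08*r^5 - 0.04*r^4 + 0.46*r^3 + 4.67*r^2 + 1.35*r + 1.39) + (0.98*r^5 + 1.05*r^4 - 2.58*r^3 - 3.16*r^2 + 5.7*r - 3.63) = -0.1*r^5 + 1.01*r^4 - 2.12*r^3 + 1.51*r^2 + 7.05*r - 2.24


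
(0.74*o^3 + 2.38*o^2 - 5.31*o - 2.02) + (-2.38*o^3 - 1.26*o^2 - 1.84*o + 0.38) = -1.64*o^3 + 1.12*o^2 - 7.15*o - 1.64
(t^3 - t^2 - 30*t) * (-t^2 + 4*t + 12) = -t^5 + 5*t^4 + 38*t^3 - 132*t^2 - 360*t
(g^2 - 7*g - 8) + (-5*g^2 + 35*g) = -4*g^2 + 28*g - 8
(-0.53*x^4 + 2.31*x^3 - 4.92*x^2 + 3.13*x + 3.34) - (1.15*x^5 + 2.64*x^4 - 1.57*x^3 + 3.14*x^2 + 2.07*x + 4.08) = -1.15*x^5 - 3.17*x^4 + 3.88*x^3 - 8.06*x^2 + 1.06*x - 0.74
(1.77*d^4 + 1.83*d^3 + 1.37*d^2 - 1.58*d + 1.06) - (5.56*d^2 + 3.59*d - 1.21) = 1.77*d^4 + 1.83*d^3 - 4.19*d^2 - 5.17*d + 2.27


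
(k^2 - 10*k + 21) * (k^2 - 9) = k^4 - 10*k^3 + 12*k^2 + 90*k - 189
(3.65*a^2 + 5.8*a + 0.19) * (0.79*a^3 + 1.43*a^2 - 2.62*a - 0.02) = 2.8835*a^5 + 9.8015*a^4 - 1.1189*a^3 - 14.9973*a^2 - 0.6138*a - 0.0038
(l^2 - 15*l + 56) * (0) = 0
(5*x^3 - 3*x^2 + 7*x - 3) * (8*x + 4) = 40*x^4 - 4*x^3 + 44*x^2 + 4*x - 12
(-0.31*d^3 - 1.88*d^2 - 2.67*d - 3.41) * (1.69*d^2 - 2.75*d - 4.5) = -0.5239*d^5 - 2.3247*d^4 + 2.0527*d^3 + 10.0396*d^2 + 21.3925*d + 15.345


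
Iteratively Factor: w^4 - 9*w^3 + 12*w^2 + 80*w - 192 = (w + 3)*(w^3 - 12*w^2 + 48*w - 64) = (w - 4)*(w + 3)*(w^2 - 8*w + 16) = (w - 4)^2*(w + 3)*(w - 4)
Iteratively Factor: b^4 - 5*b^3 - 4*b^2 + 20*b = (b)*(b^3 - 5*b^2 - 4*b + 20) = b*(b + 2)*(b^2 - 7*b + 10) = b*(b - 5)*(b + 2)*(b - 2)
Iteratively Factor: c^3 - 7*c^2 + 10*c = (c - 2)*(c^2 - 5*c) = (c - 5)*(c - 2)*(c)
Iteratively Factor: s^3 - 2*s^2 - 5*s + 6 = (s + 2)*(s^2 - 4*s + 3) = (s - 3)*(s + 2)*(s - 1)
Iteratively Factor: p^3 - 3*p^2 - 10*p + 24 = (p - 4)*(p^2 + p - 6) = (p - 4)*(p - 2)*(p + 3)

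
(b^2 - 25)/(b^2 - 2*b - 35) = (b - 5)/(b - 7)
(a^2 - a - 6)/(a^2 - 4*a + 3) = (a + 2)/(a - 1)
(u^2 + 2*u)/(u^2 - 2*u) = (u + 2)/(u - 2)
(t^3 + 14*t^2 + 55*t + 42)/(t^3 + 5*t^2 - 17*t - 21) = (t + 6)/(t - 3)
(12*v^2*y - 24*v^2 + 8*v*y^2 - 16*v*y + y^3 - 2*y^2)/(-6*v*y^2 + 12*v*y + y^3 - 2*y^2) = (12*v^2 + 8*v*y + y^2)/(y*(-6*v + y))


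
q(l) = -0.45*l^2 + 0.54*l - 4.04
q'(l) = 0.54 - 0.9*l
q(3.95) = -8.93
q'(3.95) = -3.02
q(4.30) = -10.04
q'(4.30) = -3.33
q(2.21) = -5.04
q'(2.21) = -1.45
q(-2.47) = -8.12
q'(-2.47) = 2.76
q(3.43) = -7.48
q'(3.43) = -2.55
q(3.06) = -6.60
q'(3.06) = -2.21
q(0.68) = -3.88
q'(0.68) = -0.07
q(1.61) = -4.34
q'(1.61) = -0.91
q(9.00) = -35.63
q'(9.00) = -7.56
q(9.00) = -35.63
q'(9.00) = -7.56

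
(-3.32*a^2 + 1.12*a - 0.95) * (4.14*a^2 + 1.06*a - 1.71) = -13.7448*a^4 + 1.1176*a^3 + 2.9314*a^2 - 2.9222*a + 1.6245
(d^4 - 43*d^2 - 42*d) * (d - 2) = d^5 - 2*d^4 - 43*d^3 + 44*d^2 + 84*d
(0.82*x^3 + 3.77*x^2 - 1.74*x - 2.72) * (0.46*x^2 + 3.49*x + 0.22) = 0.3772*x^5 + 4.596*x^4 + 12.5373*x^3 - 6.4944*x^2 - 9.8756*x - 0.5984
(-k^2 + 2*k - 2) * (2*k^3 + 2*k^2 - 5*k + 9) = -2*k^5 + 2*k^4 + 5*k^3 - 23*k^2 + 28*k - 18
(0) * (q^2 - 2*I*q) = 0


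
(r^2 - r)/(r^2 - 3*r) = (r - 1)/(r - 3)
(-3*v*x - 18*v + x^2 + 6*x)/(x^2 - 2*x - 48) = (-3*v + x)/(x - 8)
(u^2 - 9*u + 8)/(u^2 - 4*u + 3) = (u - 8)/(u - 3)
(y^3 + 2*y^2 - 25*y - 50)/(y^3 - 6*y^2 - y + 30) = (y + 5)/(y - 3)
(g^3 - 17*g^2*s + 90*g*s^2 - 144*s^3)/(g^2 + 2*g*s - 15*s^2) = (g^2 - 14*g*s + 48*s^2)/(g + 5*s)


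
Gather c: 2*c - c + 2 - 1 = c + 1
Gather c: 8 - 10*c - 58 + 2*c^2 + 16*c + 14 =2*c^2 + 6*c - 36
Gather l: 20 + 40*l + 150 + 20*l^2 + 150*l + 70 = 20*l^2 + 190*l + 240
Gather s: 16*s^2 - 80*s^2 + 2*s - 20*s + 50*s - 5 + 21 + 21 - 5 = -64*s^2 + 32*s + 32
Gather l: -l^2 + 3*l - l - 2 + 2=-l^2 + 2*l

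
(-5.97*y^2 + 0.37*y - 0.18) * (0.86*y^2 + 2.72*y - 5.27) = -5.1342*y^4 - 15.9202*y^3 + 32.3135*y^2 - 2.4395*y + 0.9486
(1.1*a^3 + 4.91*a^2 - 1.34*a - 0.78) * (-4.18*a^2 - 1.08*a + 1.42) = -4.598*a^5 - 21.7118*a^4 + 1.8604*a^3 + 11.6798*a^2 - 1.0604*a - 1.1076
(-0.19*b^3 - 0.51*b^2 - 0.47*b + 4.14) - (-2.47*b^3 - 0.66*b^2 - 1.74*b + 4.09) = 2.28*b^3 + 0.15*b^2 + 1.27*b + 0.0499999999999998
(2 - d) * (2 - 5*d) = 5*d^2 - 12*d + 4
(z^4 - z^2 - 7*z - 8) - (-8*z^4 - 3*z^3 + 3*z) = 9*z^4 + 3*z^3 - z^2 - 10*z - 8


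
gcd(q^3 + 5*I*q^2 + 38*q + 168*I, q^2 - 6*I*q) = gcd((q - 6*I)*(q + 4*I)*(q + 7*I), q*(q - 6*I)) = q - 6*I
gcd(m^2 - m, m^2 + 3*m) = m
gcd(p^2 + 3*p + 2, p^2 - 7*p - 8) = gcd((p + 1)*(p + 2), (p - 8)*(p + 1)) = p + 1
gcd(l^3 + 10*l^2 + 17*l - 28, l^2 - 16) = l + 4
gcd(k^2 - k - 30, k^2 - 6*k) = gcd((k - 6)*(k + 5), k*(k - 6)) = k - 6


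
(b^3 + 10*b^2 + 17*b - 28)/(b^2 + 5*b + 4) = (b^2 + 6*b - 7)/(b + 1)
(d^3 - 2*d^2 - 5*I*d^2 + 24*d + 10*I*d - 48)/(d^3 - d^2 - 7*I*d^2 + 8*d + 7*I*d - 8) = (d^2 + d*(-2 + 3*I) - 6*I)/(d^2 + d*(-1 + I) - I)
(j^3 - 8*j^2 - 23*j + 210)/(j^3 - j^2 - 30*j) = (j - 7)/j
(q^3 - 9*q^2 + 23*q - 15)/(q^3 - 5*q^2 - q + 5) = (q - 3)/(q + 1)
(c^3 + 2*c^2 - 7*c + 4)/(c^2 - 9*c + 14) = (c^3 + 2*c^2 - 7*c + 4)/(c^2 - 9*c + 14)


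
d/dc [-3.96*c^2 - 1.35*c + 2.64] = -7.92*c - 1.35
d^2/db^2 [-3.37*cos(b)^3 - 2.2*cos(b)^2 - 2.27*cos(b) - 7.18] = 4.7975*cos(b) + 4.4*cos(2*b) + 7.5825*cos(3*b)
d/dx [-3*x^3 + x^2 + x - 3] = -9*x^2 + 2*x + 1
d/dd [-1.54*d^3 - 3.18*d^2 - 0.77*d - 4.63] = -4.62*d^2 - 6.36*d - 0.77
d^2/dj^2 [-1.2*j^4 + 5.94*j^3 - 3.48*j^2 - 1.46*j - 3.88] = -14.4*j^2 + 35.64*j - 6.96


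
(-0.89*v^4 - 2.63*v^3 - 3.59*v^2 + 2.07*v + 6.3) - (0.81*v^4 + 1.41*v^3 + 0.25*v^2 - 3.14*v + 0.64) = -1.7*v^4 - 4.04*v^3 - 3.84*v^2 + 5.21*v + 5.66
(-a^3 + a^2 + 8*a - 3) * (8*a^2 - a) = -8*a^5 + 9*a^4 + 63*a^3 - 32*a^2 + 3*a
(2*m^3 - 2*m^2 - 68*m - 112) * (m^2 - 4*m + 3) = 2*m^5 - 10*m^4 - 54*m^3 + 154*m^2 + 244*m - 336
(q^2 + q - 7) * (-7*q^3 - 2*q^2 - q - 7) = -7*q^5 - 9*q^4 + 46*q^3 + 6*q^2 + 49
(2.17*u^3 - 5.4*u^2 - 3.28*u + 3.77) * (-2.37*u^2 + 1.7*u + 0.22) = -5.1429*u^5 + 16.487*u^4 - 0.929*u^3 - 15.6989*u^2 + 5.6874*u + 0.8294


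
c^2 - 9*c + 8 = (c - 8)*(c - 1)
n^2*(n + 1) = n^3 + n^2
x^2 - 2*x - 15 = (x - 5)*(x + 3)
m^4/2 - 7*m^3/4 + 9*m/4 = m*(m/2 + 1/2)*(m - 3)*(m - 3/2)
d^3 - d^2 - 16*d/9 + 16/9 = (d - 4/3)*(d - 1)*(d + 4/3)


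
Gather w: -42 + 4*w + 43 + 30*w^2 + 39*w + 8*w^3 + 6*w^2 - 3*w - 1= 8*w^3 + 36*w^2 + 40*w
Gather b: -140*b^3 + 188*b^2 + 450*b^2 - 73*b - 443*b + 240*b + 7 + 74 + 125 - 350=-140*b^3 + 638*b^2 - 276*b - 144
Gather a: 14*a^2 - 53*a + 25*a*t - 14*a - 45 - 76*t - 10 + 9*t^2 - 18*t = 14*a^2 + a*(25*t - 67) + 9*t^2 - 94*t - 55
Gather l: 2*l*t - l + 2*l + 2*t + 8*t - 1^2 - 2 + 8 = l*(2*t + 1) + 10*t + 5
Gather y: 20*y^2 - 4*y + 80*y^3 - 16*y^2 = 80*y^3 + 4*y^2 - 4*y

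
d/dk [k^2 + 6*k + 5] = 2*k + 6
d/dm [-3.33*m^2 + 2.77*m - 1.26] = 2.77 - 6.66*m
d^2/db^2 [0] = 0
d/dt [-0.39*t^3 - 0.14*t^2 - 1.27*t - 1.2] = -1.17*t^2 - 0.28*t - 1.27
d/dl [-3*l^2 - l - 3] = -6*l - 1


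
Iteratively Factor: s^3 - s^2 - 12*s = (s - 4)*(s^2 + 3*s) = s*(s - 4)*(s + 3)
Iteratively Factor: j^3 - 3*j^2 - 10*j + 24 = (j + 3)*(j^2 - 6*j + 8) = (j - 2)*(j + 3)*(j - 4)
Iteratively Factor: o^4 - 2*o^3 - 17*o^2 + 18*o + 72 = (o + 3)*(o^3 - 5*o^2 - 2*o + 24) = (o - 4)*(o + 3)*(o^2 - o - 6) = (o - 4)*(o - 3)*(o + 3)*(o + 2)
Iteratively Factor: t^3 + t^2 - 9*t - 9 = (t + 1)*(t^2 - 9) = (t + 1)*(t + 3)*(t - 3)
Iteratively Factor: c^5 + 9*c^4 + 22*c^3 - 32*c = (c)*(c^4 + 9*c^3 + 22*c^2 - 32) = c*(c + 4)*(c^3 + 5*c^2 + 2*c - 8) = c*(c + 2)*(c + 4)*(c^2 + 3*c - 4) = c*(c - 1)*(c + 2)*(c + 4)*(c + 4)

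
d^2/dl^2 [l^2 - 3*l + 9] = 2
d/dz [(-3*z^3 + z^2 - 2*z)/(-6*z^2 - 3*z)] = (6*z^2 + 6*z - 5)/(3*(4*z^2 + 4*z + 1))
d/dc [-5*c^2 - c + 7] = -10*c - 1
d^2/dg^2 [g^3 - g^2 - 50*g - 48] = 6*g - 2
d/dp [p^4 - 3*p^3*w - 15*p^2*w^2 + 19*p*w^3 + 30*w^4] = 4*p^3 - 9*p^2*w - 30*p*w^2 + 19*w^3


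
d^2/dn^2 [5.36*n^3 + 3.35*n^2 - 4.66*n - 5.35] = 32.16*n + 6.7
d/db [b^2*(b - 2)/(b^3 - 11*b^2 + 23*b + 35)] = b*(-9*b^3 + 46*b^2 + 59*b - 140)/(b^6 - 22*b^5 + 167*b^4 - 436*b^3 - 241*b^2 + 1610*b + 1225)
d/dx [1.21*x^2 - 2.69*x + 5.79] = 2.42*x - 2.69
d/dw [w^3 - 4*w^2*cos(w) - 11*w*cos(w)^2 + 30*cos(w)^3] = 4*w^2*sin(w) + 3*w^2 + 11*w*sin(2*w) - 8*w*cos(w) - 90*sin(w)*cos(w)^2 - 11*cos(w)^2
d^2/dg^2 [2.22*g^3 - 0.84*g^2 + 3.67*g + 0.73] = 13.32*g - 1.68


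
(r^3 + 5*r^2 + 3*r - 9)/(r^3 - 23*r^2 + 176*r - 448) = (r^3 + 5*r^2 + 3*r - 9)/(r^3 - 23*r^2 + 176*r - 448)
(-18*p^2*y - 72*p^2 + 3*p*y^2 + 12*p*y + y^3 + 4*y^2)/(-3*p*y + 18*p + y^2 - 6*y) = (6*p*y + 24*p + y^2 + 4*y)/(y - 6)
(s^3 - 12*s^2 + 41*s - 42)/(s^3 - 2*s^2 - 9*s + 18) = (s - 7)/(s + 3)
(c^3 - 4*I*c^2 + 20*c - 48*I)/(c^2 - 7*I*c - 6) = (c^2 + 2*I*c + 8)/(c - I)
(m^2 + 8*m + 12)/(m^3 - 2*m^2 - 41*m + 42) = (m + 2)/(m^2 - 8*m + 7)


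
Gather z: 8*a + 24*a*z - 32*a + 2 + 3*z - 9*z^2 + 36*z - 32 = -24*a - 9*z^2 + z*(24*a + 39) - 30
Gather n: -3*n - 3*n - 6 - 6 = -6*n - 12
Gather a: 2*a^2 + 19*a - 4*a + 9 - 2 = 2*a^2 + 15*a + 7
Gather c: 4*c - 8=4*c - 8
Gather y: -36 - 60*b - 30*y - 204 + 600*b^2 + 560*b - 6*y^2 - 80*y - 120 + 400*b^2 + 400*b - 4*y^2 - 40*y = 1000*b^2 + 900*b - 10*y^2 - 150*y - 360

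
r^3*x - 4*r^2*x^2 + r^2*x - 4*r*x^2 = r*(r - 4*x)*(r*x + x)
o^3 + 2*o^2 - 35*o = o*(o - 5)*(o + 7)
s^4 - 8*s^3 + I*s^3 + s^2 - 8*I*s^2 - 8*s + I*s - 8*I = (s - 8)*(s + I)*(-I*s + 1)*(I*s + 1)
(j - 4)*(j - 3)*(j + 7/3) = j^3 - 14*j^2/3 - 13*j/3 + 28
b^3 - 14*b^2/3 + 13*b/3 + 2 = (b - 3)*(b - 2)*(b + 1/3)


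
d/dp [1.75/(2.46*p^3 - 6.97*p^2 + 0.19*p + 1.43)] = (-12.915*p^2 + 24.395*p - 0.3325)/(2.46*p^3 - 6.97*p^2 + 0.19*p + 1.43)^2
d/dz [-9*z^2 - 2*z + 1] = -18*z - 2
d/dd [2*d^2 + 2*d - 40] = 4*d + 2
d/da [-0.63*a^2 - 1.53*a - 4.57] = -1.26*a - 1.53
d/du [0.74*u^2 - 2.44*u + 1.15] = 1.48*u - 2.44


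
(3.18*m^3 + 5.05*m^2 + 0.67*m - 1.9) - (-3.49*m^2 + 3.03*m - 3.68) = 3.18*m^3 + 8.54*m^2 - 2.36*m + 1.78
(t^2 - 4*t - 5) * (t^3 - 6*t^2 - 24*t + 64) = t^5 - 10*t^4 - 5*t^3 + 190*t^2 - 136*t - 320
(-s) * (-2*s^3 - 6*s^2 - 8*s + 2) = 2*s^4 + 6*s^3 + 8*s^2 - 2*s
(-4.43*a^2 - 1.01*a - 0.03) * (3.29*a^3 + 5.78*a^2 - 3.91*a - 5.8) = -14.5747*a^5 - 28.9283*a^4 + 11.3848*a^3 + 29.4697*a^2 + 5.9753*a + 0.174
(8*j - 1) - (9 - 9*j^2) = 9*j^2 + 8*j - 10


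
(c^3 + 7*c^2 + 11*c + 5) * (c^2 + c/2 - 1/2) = c^5 + 15*c^4/2 + 14*c^3 + 7*c^2 - 3*c - 5/2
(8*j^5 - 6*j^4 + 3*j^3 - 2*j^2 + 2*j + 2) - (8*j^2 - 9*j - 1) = 8*j^5 - 6*j^4 + 3*j^3 - 10*j^2 + 11*j + 3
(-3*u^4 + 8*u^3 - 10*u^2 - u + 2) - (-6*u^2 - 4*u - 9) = -3*u^4 + 8*u^3 - 4*u^2 + 3*u + 11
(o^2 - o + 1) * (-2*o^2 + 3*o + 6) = -2*o^4 + 5*o^3 + o^2 - 3*o + 6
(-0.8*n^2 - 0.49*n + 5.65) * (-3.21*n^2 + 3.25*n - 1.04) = 2.568*n^4 - 1.0271*n^3 - 18.897*n^2 + 18.8721*n - 5.876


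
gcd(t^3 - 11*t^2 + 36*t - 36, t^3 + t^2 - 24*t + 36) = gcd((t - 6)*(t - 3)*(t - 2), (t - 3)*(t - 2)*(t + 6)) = t^2 - 5*t + 6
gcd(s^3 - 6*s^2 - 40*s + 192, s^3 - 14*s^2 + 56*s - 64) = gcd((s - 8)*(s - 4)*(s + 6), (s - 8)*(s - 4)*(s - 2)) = s^2 - 12*s + 32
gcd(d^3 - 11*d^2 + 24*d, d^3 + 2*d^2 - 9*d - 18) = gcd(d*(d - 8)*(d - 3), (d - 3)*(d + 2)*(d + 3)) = d - 3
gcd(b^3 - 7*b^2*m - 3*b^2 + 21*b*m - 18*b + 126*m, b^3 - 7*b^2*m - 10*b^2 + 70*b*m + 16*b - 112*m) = b - 7*m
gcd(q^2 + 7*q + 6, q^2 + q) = q + 1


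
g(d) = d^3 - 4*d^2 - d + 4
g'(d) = 3*d^2 - 8*d - 1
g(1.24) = -1.48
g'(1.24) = -6.31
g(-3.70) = -97.71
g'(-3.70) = 69.67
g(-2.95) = -53.53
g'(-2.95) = 48.71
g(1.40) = -2.50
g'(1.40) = -6.32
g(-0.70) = 2.40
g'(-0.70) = 6.07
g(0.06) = 3.93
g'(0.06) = -1.47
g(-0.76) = 2.01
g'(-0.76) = 6.81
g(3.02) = -7.96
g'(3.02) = 2.20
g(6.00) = 70.00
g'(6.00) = 59.00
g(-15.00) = -4256.00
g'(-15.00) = 794.00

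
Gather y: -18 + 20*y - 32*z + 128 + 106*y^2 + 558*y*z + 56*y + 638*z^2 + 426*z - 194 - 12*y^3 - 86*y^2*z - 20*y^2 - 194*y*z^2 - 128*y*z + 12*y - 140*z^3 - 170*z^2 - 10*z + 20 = -12*y^3 + y^2*(86 - 86*z) + y*(-194*z^2 + 430*z + 88) - 140*z^3 + 468*z^2 + 384*z - 64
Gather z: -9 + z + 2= z - 7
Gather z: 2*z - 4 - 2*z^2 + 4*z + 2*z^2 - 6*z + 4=0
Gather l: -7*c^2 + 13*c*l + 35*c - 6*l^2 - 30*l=-7*c^2 + 35*c - 6*l^2 + l*(13*c - 30)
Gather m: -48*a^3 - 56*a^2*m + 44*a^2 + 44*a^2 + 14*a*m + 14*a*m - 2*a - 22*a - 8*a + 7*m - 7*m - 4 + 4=-48*a^3 + 88*a^2 - 32*a + m*(-56*a^2 + 28*a)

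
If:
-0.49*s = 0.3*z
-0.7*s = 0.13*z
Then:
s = 0.00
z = 0.00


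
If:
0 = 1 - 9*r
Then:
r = 1/9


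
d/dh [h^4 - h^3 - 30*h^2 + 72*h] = 4*h^3 - 3*h^2 - 60*h + 72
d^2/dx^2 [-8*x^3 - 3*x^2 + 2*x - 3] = -48*x - 6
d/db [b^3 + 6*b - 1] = 3*b^2 + 6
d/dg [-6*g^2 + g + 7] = 1 - 12*g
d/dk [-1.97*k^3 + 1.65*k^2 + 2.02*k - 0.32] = -5.91*k^2 + 3.3*k + 2.02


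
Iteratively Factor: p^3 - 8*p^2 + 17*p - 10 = (p - 1)*(p^2 - 7*p + 10) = (p - 2)*(p - 1)*(p - 5)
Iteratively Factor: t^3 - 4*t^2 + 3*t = (t - 3)*(t^2 - t) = (t - 3)*(t - 1)*(t)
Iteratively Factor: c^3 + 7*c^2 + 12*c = (c + 3)*(c^2 + 4*c) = c*(c + 3)*(c + 4)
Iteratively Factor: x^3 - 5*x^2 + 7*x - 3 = (x - 1)*(x^2 - 4*x + 3) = (x - 3)*(x - 1)*(x - 1)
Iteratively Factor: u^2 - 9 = (u - 3)*(u + 3)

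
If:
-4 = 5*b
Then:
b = -4/5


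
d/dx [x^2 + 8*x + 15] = 2*x + 8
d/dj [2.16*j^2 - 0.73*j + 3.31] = 4.32*j - 0.73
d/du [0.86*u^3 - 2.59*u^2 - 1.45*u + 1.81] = 2.58*u^2 - 5.18*u - 1.45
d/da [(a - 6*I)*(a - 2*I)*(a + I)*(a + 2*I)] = 4*a^3 - 15*I*a^2 + 20*a - 20*I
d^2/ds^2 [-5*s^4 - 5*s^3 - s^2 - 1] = -60*s^2 - 30*s - 2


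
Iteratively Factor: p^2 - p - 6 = (p + 2)*(p - 3)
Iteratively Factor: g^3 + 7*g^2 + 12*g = (g)*(g^2 + 7*g + 12) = g*(g + 3)*(g + 4)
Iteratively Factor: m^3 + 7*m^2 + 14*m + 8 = (m + 2)*(m^2 + 5*m + 4) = (m + 1)*(m + 2)*(m + 4)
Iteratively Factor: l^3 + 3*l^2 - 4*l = (l + 4)*(l^2 - l) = l*(l + 4)*(l - 1)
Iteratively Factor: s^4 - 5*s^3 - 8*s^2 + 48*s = (s)*(s^3 - 5*s^2 - 8*s + 48) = s*(s + 3)*(s^2 - 8*s + 16) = s*(s - 4)*(s + 3)*(s - 4)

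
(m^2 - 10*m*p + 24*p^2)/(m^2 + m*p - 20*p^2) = (m - 6*p)/(m + 5*p)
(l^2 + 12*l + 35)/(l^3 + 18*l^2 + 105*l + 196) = (l + 5)/(l^2 + 11*l + 28)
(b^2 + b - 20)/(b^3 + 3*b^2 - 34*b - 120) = (b - 4)/(b^2 - 2*b - 24)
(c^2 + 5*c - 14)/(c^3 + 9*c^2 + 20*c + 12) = (c^2 + 5*c - 14)/(c^3 + 9*c^2 + 20*c + 12)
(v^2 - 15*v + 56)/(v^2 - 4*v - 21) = (v - 8)/(v + 3)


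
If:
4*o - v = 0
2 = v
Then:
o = 1/2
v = 2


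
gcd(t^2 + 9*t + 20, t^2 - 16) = t + 4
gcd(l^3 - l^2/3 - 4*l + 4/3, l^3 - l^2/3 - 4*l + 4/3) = l^3 - l^2/3 - 4*l + 4/3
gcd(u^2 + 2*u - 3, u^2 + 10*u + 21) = u + 3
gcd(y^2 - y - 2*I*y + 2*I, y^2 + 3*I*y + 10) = y - 2*I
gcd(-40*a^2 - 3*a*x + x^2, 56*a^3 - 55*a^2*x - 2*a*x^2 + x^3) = -8*a + x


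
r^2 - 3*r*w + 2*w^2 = (r - 2*w)*(r - w)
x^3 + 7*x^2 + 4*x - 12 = (x - 1)*(x + 2)*(x + 6)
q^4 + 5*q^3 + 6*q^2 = q^2*(q + 2)*(q + 3)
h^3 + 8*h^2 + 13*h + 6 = (h + 1)^2*(h + 6)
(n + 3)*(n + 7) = n^2 + 10*n + 21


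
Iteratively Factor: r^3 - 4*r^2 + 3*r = (r - 3)*(r^2 - r) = r*(r - 3)*(r - 1)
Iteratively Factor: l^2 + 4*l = (l + 4)*(l)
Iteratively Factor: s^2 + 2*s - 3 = (s + 3)*(s - 1)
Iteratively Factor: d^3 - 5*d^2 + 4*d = (d - 1)*(d^2 - 4*d) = d*(d - 1)*(d - 4)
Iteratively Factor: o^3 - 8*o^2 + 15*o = (o - 3)*(o^2 - 5*o) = o*(o - 3)*(o - 5)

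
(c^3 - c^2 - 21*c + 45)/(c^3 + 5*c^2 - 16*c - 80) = (c^2 - 6*c + 9)/(c^2 - 16)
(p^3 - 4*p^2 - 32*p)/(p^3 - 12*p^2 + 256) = p/(p - 8)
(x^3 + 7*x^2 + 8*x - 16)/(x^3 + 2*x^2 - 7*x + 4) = (x + 4)/(x - 1)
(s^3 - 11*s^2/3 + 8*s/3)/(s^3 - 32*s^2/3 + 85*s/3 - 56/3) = s/(s - 7)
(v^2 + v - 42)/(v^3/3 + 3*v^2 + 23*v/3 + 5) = 3*(v^2 + v - 42)/(v^3 + 9*v^2 + 23*v + 15)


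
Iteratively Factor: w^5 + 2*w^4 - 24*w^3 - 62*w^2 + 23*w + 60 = (w + 4)*(w^4 - 2*w^3 - 16*w^2 + 2*w + 15) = (w - 5)*(w + 4)*(w^3 + 3*w^2 - w - 3) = (w - 5)*(w - 1)*(w + 4)*(w^2 + 4*w + 3) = (w - 5)*(w - 1)*(w + 3)*(w + 4)*(w + 1)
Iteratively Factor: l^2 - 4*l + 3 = (l - 1)*(l - 3)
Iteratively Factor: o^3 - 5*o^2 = (o - 5)*(o^2) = o*(o - 5)*(o)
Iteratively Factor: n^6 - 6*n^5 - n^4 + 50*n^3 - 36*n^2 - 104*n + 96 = (n - 1)*(n^5 - 5*n^4 - 6*n^3 + 44*n^2 + 8*n - 96) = (n - 1)*(n + 2)*(n^4 - 7*n^3 + 8*n^2 + 28*n - 48) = (n - 2)*(n - 1)*(n + 2)*(n^3 - 5*n^2 - 2*n + 24) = (n - 2)*(n - 1)*(n + 2)^2*(n^2 - 7*n + 12) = (n - 4)*(n - 2)*(n - 1)*(n + 2)^2*(n - 3)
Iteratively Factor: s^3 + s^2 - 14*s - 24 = (s + 2)*(s^2 - s - 12) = (s + 2)*(s + 3)*(s - 4)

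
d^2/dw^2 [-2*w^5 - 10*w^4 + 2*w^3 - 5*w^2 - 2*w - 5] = -40*w^3 - 120*w^2 + 12*w - 10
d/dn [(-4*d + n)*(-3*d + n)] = -7*d + 2*n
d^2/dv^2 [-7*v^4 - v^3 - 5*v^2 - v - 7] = -84*v^2 - 6*v - 10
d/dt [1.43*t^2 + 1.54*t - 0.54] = 2.86*t + 1.54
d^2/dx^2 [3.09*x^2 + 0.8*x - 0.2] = 6.18000000000000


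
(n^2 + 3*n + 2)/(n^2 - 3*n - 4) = (n + 2)/(n - 4)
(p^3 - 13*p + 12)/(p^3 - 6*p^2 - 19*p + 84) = (p - 1)/(p - 7)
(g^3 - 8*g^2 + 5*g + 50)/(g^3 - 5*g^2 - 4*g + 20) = (g - 5)/(g - 2)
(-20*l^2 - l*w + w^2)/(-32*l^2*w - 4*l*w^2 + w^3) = (-5*l + w)/(w*(-8*l + w))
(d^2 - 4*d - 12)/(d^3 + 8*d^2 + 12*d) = (d - 6)/(d*(d + 6))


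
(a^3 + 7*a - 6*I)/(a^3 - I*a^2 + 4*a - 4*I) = (a + 3*I)/(a + 2*I)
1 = 1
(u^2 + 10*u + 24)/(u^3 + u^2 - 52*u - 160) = (u + 6)/(u^2 - 3*u - 40)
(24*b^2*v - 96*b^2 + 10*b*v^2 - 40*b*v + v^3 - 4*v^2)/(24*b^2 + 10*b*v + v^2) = v - 4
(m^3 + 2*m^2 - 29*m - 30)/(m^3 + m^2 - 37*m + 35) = (m^2 + 7*m + 6)/(m^2 + 6*m - 7)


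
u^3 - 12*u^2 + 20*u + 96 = (u - 8)*(u - 6)*(u + 2)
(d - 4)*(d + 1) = d^2 - 3*d - 4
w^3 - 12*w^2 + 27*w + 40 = (w - 8)*(w - 5)*(w + 1)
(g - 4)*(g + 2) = g^2 - 2*g - 8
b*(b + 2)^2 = b^3 + 4*b^2 + 4*b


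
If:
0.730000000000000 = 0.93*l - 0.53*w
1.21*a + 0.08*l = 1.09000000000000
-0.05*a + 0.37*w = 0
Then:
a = 0.84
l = 0.85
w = 0.11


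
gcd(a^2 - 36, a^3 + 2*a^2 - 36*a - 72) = a^2 - 36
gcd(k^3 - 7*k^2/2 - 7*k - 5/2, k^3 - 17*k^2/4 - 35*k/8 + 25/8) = k - 5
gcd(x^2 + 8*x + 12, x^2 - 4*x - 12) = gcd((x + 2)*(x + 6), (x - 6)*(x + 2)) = x + 2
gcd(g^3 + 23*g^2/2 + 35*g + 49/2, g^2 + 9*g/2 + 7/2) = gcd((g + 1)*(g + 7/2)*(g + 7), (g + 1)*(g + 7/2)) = g^2 + 9*g/2 + 7/2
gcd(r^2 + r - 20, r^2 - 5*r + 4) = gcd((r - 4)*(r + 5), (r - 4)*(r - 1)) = r - 4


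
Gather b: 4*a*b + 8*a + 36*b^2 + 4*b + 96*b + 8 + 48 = 8*a + 36*b^2 + b*(4*a + 100) + 56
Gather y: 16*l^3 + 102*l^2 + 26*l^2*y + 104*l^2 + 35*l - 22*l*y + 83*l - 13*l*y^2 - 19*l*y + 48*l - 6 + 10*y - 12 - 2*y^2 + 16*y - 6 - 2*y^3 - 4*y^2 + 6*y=16*l^3 + 206*l^2 + 166*l - 2*y^3 + y^2*(-13*l - 6) + y*(26*l^2 - 41*l + 32) - 24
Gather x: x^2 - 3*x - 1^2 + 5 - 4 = x^2 - 3*x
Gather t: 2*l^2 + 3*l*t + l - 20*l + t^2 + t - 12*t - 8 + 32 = 2*l^2 - 19*l + t^2 + t*(3*l - 11) + 24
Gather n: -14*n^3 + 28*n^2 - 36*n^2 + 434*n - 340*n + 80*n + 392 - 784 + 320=-14*n^3 - 8*n^2 + 174*n - 72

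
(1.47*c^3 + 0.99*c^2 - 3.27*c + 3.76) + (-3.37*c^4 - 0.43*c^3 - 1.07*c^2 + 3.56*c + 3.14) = -3.37*c^4 + 1.04*c^3 - 0.0800000000000001*c^2 + 0.29*c + 6.9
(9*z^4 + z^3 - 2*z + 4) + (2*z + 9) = 9*z^4 + z^3 + 13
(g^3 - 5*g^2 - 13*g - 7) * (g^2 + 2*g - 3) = g^5 - 3*g^4 - 26*g^3 - 18*g^2 + 25*g + 21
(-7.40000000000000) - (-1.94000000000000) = -5.46000000000000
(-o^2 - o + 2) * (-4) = 4*o^2 + 4*o - 8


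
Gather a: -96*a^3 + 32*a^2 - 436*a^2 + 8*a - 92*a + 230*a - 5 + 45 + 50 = -96*a^3 - 404*a^2 + 146*a + 90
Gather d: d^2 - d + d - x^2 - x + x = d^2 - x^2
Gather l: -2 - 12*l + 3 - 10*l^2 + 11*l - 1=-10*l^2 - l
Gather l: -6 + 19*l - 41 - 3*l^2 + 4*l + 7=-3*l^2 + 23*l - 40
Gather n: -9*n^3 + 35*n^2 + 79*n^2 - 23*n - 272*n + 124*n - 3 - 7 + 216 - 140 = -9*n^3 + 114*n^2 - 171*n + 66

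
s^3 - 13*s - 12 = (s - 4)*(s + 1)*(s + 3)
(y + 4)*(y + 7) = y^2 + 11*y + 28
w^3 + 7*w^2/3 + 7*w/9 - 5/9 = (w - 1/3)*(w + 1)*(w + 5/3)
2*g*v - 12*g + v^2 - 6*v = (2*g + v)*(v - 6)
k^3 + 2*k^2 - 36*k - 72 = (k - 6)*(k + 2)*(k + 6)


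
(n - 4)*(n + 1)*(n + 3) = n^3 - 13*n - 12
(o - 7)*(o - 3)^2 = o^3 - 13*o^2 + 51*o - 63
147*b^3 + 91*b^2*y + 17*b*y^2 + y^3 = (3*b + y)*(7*b + y)^2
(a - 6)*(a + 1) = a^2 - 5*a - 6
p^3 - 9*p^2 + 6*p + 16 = (p - 8)*(p - 2)*(p + 1)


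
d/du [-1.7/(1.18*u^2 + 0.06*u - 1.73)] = (4.012*u + 0.102)/(1.18*u^2 + 0.06*u - 1.73)^2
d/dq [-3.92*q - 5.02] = -3.92000000000000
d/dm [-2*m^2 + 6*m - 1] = 6 - 4*m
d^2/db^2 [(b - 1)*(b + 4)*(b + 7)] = 6*b + 20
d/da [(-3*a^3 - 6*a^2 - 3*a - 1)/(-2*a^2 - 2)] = (3*a^4 + 6*a^2 + 10*a + 3)/(2*(a^4 + 2*a^2 + 1))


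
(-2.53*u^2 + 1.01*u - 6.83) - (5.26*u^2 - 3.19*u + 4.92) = -7.79*u^2 + 4.2*u - 11.75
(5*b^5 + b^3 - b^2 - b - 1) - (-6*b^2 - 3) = 5*b^5 + b^3 + 5*b^2 - b + 2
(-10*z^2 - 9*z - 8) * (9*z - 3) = -90*z^3 - 51*z^2 - 45*z + 24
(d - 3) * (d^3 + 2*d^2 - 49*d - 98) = d^4 - d^3 - 55*d^2 + 49*d + 294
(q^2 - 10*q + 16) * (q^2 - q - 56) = q^4 - 11*q^3 - 30*q^2 + 544*q - 896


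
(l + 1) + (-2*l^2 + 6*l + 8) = -2*l^2 + 7*l + 9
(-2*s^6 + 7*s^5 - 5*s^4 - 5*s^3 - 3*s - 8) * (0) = 0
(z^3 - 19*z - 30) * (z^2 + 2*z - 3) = z^5 + 2*z^4 - 22*z^3 - 68*z^2 - 3*z + 90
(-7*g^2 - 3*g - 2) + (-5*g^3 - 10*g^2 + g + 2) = -5*g^3 - 17*g^2 - 2*g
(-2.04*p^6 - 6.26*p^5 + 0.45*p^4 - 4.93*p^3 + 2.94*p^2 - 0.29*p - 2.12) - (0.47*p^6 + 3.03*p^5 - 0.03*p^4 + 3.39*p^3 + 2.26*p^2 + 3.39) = -2.51*p^6 - 9.29*p^5 + 0.48*p^4 - 8.32*p^3 + 0.68*p^2 - 0.29*p - 5.51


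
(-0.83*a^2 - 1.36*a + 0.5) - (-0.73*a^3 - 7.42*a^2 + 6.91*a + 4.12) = 0.73*a^3 + 6.59*a^2 - 8.27*a - 3.62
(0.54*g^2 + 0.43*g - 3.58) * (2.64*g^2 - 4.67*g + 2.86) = 1.4256*g^4 - 1.3866*g^3 - 9.9149*g^2 + 17.9484*g - 10.2388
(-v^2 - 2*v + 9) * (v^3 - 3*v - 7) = -v^5 - 2*v^4 + 12*v^3 + 13*v^2 - 13*v - 63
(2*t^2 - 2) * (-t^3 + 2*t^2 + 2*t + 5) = -2*t^5 + 4*t^4 + 6*t^3 + 6*t^2 - 4*t - 10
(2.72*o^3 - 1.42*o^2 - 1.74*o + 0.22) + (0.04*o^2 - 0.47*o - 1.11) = 2.72*o^3 - 1.38*o^2 - 2.21*o - 0.89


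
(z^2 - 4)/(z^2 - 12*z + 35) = (z^2 - 4)/(z^2 - 12*z + 35)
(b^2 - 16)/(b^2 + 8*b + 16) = (b - 4)/(b + 4)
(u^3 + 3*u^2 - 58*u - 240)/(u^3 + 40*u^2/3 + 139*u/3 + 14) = 3*(u^2 - 3*u - 40)/(3*u^2 + 22*u + 7)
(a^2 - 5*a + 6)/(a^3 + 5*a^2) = (a^2 - 5*a + 6)/(a^2*(a + 5))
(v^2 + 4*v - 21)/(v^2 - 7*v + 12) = (v + 7)/(v - 4)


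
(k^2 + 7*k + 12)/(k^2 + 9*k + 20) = (k + 3)/(k + 5)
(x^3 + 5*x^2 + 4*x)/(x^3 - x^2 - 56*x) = (x^2 + 5*x + 4)/(x^2 - x - 56)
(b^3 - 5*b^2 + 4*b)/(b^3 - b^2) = (b - 4)/b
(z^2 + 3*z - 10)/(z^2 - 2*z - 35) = (z - 2)/(z - 7)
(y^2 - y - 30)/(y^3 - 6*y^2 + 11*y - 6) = (y^2 - y - 30)/(y^3 - 6*y^2 + 11*y - 6)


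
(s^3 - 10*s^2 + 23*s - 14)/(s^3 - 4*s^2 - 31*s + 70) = (s - 1)/(s + 5)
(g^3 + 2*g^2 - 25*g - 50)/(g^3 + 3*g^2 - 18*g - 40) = (g - 5)/(g - 4)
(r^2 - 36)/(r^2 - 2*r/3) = 3*(r^2 - 36)/(r*(3*r - 2))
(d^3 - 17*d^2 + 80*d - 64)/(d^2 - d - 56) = (d^2 - 9*d + 8)/(d + 7)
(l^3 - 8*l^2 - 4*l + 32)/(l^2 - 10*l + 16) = l + 2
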